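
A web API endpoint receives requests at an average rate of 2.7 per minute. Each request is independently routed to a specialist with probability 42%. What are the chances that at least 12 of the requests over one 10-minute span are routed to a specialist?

Thinning: the requests that are routed to a specialist themselves form a Poisson process with rate 0.42 × 2.7 = 1.134 per minute.
Over the interval, μ = 1.134 × 10 = 11.34 (a 10-minute span = 10 minutes).
P(N ≥ 12) = 1 − P(N ≤ 11) ≈ 0.4613.

0.4613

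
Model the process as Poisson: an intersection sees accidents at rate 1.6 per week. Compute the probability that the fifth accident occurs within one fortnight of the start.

0.2194

Over the interval, μ = 1.6 × 2 = 3.2 (a fortnight = 2 weeks).
The fifth arrival falls in the interval iff at least 5 events occur there: P(S_5 ≤ t) = P(N ≥ 5) = 1 − P(N ≤ 4) ≈ 0.2194.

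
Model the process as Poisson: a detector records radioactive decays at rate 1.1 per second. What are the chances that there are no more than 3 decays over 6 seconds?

Over the interval, μ = 1.1 × 6 = 6.6 (6 seconds).
P(N ≤ 3) = Σ_{j=0}^{3} e^(−μ) μ^j/j! ≈ 0.1052.

0.1052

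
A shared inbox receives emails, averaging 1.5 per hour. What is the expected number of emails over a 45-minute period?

1.125

E[N] = λt = 1.5 × 0.75 = 1.125 (a 45-minute period = 0.75 hours).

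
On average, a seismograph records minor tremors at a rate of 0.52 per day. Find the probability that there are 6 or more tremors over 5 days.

0.0490

Over the interval, μ = 0.52 × 5 = 2.6 (5 days).
P(N ≥ 6) = 1 − P(N ≤ 5) = 1 − Σ_{j=0}^{5} e^(−μ) μ^j/j! ≈ 0.0490.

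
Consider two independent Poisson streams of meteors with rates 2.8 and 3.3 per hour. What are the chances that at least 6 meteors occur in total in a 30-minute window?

0.0890

Independent Poisson processes superpose: combined rate λ = 2.8 + 3.3 = 6.1 per hour.
Over the interval, μ = 6.1 × 0.5 = 3.05 (a 30-minute window = 0.5 hours).
P(N ≥ 6) = 1 − P(N ≤ 5) ≈ 0.0890.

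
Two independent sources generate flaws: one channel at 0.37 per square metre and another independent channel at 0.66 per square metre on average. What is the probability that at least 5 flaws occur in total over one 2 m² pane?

0.0582

Independent Poisson processes superpose: combined rate λ = 0.37 + 0.66 = 1.03 per square metre.
Over the interval, μ = 1.03 × 2 = 2.06 (a 2 m² pane = 2 square metres).
P(N ≥ 5) = 1 − P(N ≤ 4) ≈ 0.0582.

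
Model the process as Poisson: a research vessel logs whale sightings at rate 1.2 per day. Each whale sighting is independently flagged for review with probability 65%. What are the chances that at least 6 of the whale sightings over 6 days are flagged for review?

Thinning: the whale sightings that are flagged for review themselves form a Poisson process with rate 0.65 × 1.2 = 0.78 per day.
Over the interval, μ = 0.78 × 6 = 4.68 (6 days).
P(N ≥ 6) = 1 − P(N ≤ 5) ≈ 0.3281.

0.3281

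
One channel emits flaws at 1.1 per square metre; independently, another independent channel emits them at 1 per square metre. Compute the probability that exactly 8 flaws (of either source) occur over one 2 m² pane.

0.0360

Independent Poisson processes superpose: combined rate λ = 1.1 + 1 = 2.1 per square metre.
Over the interval, μ = 2.1 × 2 = 4.2 (a 2 m² pane = 2 square metres).
P(N = 8) = e^(−4.2) · 4.2^8/8! ≈ 0.0360.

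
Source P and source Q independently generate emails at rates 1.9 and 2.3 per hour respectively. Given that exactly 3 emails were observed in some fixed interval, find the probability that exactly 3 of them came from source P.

0.0926

Given the total, each event is independently from source P with probability p = λ_P/(λ_P+λ_Q) = 1.9/4.2 ≈ 0.4524.
So K ~ Binomial(3, 1.9/4.2): P(K = 3) = C(3,3) · (1.9/4.2)^3 · (2.3/4.2)^0 ≈ 0.0926.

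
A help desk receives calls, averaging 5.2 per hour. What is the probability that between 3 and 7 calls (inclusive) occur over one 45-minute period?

Over the interval, μ = 5.2 × 0.75 = 3.9 (a 45-minute period = 0.75 hours).
P(3 ≤ N ≤ 7) = Σ_{j=3}^{7} e^(−3.9) · 3.9^j/j! ≈ 0.7015.

0.7015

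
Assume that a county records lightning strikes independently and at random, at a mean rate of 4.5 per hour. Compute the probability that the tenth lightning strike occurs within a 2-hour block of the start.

0.4126

Over the interval, μ = 4.5 × 2 = 9 (a 2-hour block = 2 hours).
The tenth arrival falls in the interval iff at least 10 events occur there: P(S_10 ≤ t) = P(N ≥ 10) = 1 − P(N ≤ 9) ≈ 0.4126.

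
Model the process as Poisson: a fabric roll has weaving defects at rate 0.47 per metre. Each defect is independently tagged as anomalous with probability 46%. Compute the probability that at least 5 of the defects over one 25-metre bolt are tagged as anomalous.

Thinning: the defects that are tagged as anomalous themselves form a Poisson process with rate 0.46 × 0.47 = 0.2162 per metre.
Over the interval, μ = 0.2162 × 25 = 5.405 (a 25-metre bolt = 25 metres).
P(N ≥ 5) = 1 − P(N ≤ 4) ≈ 0.6275.

0.6275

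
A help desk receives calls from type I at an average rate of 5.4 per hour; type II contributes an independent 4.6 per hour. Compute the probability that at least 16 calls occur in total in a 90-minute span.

0.4319

Independent Poisson processes superpose: combined rate λ = 5.4 + 4.6 = 10 per hour.
Over the interval, μ = 10 × 1.5 = 15 (a 90-minute span = 1.5 hours).
P(N ≥ 16) = 1 − P(N ≤ 15) ≈ 0.4319.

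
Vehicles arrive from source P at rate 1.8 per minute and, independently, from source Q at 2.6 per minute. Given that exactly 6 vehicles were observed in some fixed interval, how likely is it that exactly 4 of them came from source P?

0.1467

Given the total, each event is independently from source P with probability p = λ_P/(λ_P+λ_Q) = 1.8/4.4 ≈ 0.4091.
So K ~ Binomial(6, 1.8/4.4): P(K = 4) = C(6,4) · (1.8/4.4)^4 · (2.6/4.4)^2 ≈ 0.1467.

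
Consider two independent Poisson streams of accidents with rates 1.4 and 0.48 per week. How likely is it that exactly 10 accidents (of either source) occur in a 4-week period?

0.0864

Independent Poisson processes superpose: combined rate λ = 1.4 + 0.48 = 1.88 per week.
Over the interval, μ = 1.88 × 4 = 7.52 (a 4-week period = 4 weeks).
P(N = 10) = e^(−7.52) · 7.52^10/10! ≈ 0.0864.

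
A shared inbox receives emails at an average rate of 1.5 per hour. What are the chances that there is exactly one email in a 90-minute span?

Over the interval, μ = 1.5 × 1.5 = 2.25 (a 90-minute span = 1.5 hours).
P(N = 1) = e^(−μ) μ^1/1! = e^(−2.25) · 2.25^1/1 ≈ 0.2371.

0.2371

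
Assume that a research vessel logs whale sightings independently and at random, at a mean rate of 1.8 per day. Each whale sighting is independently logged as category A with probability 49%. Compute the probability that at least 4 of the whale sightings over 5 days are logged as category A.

0.6423

Thinning: the whale sightings that are logged as category A themselves form a Poisson process with rate 0.49 × 1.8 = 0.882 per day.
Over the interval, μ = 0.882 × 5 = 4.41 (5 days).
P(N ≥ 4) = 1 − P(N ≤ 3) ≈ 0.6423.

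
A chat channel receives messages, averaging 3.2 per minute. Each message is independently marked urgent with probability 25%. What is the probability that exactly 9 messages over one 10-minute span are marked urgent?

Thinning: the messages that are marked urgent themselves form a Poisson process with rate 0.25 × 3.2 = 0.8 per minute.
Over the interval, μ = 0.8 × 10 = 8 (a 10-minute span = 10 minutes).
P(N = 9) = e^(−8) · 8^9/9! ≈ 0.1241.

0.1241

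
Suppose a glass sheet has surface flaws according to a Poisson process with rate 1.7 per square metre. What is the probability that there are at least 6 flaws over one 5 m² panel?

Over the interval, μ = 1.7 × 5 = 8.5 (a 5 m² panel = 5 square metres).
P(N ≥ 6) = 1 − P(N ≤ 5) = 1 − Σ_{j=0}^{5} e^(−μ) μ^j/j! ≈ 0.8504.

0.8504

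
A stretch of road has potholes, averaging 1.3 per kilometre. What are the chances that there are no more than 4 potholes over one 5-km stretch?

Over the interval, μ = 1.3 × 5 = 6.5 (a 5-km stretch = 5 kilometres).
P(N ≤ 4) = Σ_{j=0}^{4} e^(−μ) μ^j/j! ≈ 0.2237.

0.2237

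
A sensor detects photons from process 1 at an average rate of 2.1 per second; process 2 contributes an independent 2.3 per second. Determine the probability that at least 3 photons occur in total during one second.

Independent Poisson processes superpose: combined rate λ = 2.1 + 2.3 = 4.4 per second.
So μ = 4.4.
P(N ≥ 3) = 1 − P(N ≤ 2) ≈ 0.8149.

0.8149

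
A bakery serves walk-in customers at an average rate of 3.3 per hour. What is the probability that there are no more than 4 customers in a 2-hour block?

Over the interval, μ = 3.3 × 2 = 6.6 (a 2-hour block = 2 hours).
P(N ≤ 4) = Σ_{j=0}^{4} e^(−μ) μ^j/j! ≈ 0.2127.

0.2127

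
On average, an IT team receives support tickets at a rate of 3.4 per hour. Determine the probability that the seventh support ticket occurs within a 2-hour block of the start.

0.5201

Over the interval, μ = 3.4 × 2 = 6.8 (a 2-hour block = 2 hours).
The seventh arrival falls in the interval iff at least 7 events occur there: P(S_7 ≤ t) = P(N ≥ 7) = 1 − P(N ≤ 6) ≈ 0.5201.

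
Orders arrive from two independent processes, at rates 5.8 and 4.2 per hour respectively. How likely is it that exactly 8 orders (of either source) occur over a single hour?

0.1126

Independent Poisson processes superpose: combined rate λ = 5.8 + 4.2 = 10 per hour.
So μ = 10.
P(N = 8) = e^(−10) · 10^8/8! ≈ 0.1126.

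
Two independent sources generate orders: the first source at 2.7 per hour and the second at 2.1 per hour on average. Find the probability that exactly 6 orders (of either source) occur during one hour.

Independent Poisson processes superpose: combined rate λ = 2.7 + 2.1 = 4.8 per hour.
So μ = 4.8.
P(N = 6) = e^(−4.8) · 4.8^6/6! ≈ 0.1398.

0.1398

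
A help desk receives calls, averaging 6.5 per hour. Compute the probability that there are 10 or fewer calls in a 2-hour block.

Over the interval, μ = 6.5 × 2 = 13 (a 2-hour block = 2 hours).
P(N ≤ 10) = Σ_{j=0}^{10} e^(−μ) μ^j/j! ≈ 0.2517.

0.2517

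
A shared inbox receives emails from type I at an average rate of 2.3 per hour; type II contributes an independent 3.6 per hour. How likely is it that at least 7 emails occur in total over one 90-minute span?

Independent Poisson processes superpose: combined rate λ = 2.3 + 3.6 = 5.9 per hour.
Over the interval, μ = 5.9 × 1.5 = 8.85 (a 90-minute span = 1.5 hours).
P(N ≥ 7) = 1 − P(N ≤ 6) ≈ 0.7792.

0.7792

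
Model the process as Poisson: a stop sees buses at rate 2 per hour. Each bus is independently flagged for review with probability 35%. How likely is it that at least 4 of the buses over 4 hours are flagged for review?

Thinning: the buses that are flagged for review themselves form a Poisson process with rate 0.35 × 2 = 0.7 per hour.
Over the interval, μ = 0.7 × 4 = 2.8 (4 hours).
P(N ≥ 4) = 1 − P(N ≤ 3) ≈ 0.3081.

0.3081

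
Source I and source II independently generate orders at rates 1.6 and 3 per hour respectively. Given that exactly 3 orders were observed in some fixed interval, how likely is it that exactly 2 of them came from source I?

0.2367

Given the total, each event is independently from source I with probability p = λ_I/(λ_I+λ_II) = 1.6/4.6 ≈ 0.3478.
So K ~ Binomial(3, 1.6/4.6): P(K = 2) = C(3,2) · (1.6/4.6)^2 · (3/4.6)^1 ≈ 0.2367.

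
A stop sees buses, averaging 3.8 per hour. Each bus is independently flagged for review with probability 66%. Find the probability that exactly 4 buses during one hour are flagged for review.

Thinning: the buses that are flagged for review themselves form a Poisson process with rate 0.66 × 3.8 = 2.508 per hour.
So μ = 2.508.
P(N = 4) = e^(−2.508) · 2.508^4/4! ≈ 0.1342.

0.1342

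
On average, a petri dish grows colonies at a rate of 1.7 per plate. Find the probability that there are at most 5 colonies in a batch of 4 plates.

Over the interval, μ = 1.7 × 4 = 6.8 (a batch of 4 plates = 4 plates).
P(N ≤ 5) = Σ_{j=0}^{5} e^(−μ) μ^j/j! ≈ 0.3270.

0.3270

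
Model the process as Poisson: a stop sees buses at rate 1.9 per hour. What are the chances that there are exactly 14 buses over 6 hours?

Over the interval, μ = 1.9 × 6 = 11.4 (6 hours).
P(N = 14) = e^(−μ) μ^14/14! = e^(−11.4) · 11.4^14/87178291200 ≈ 0.0804.

0.0804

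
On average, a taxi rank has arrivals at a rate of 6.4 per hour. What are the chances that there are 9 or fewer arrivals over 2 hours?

Over the interval, μ = 6.4 × 2 = 12.8 (2 hours).
P(N ≤ 9) = Σ_{j=0}^{9} e^(−μ) μ^j/j! ≈ 0.1794.

0.1794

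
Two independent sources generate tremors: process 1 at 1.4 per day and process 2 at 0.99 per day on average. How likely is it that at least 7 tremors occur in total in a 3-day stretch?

Independent Poisson processes superpose: combined rate λ = 1.4 + 0.99 = 2.39 per day.
Over the interval, μ = 2.39 × 3 = 7.17 (a 3-day stretch = 3 days).
P(N ≥ 7) = 1 − P(N ≤ 6) ≈ 0.5753.

0.5753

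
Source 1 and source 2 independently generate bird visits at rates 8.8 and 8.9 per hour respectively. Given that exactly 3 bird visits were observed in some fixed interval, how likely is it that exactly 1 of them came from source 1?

0.3771

Given the total, each event is independently from source 1 with probability p = λ_1/(λ_1+λ_2) = 8.8/17.7 ≈ 0.4972.
So K ~ Binomial(3, 8.8/17.7): P(K = 1) = C(3,1) · (8.8/17.7)^1 · (8.9/17.7)^2 ≈ 0.3771.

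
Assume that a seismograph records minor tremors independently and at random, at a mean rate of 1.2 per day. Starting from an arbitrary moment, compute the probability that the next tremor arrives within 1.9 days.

Inter-arrival times are exponential with rate λ = 1.2 per day.
P(T ≤ 1.9) = 1 − e^(−λt) = 1 − e^(−1.2 × 1.9) = 1 − e^(−2.28) ≈ 0.8977.

0.8977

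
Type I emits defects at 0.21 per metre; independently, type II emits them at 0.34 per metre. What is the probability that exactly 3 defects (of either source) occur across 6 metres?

Independent Poisson processes superpose: combined rate λ = 0.21 + 0.34 = 0.55 per metre.
Over the interval, μ = 0.55 × 6 = 3.3 (6 metres).
P(N = 3) = e^(−3.3) · 3.3^3/3! ≈ 0.2209.

0.2209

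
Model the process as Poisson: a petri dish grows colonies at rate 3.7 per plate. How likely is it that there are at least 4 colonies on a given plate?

With mean μ = 3.7 per plate,
P(N ≥ 4) = 1 − P(N ≤ 3) = 1 − Σ_{j=0}^{3} e^(−μ) μ^j/j! ≈ 0.5058.

0.5058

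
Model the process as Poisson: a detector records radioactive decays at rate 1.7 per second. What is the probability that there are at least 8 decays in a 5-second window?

0.6144

Over the interval, μ = 1.7 × 5 = 8.5 (a 5-second window = 5 seconds).
P(N ≥ 8) = 1 − P(N ≤ 7) = 1 − Σ_{j=0}^{7} e^(−μ) μ^j/j! ≈ 0.6144.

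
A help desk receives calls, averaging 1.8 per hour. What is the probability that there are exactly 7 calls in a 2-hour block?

0.0425

Over the interval, μ = 1.8 × 2 = 3.6 (a 2-hour block = 2 hours).
P(N = 7) = e^(−μ) μ^7/7! = e^(−3.6) · 3.6^7/5040 ≈ 0.0425.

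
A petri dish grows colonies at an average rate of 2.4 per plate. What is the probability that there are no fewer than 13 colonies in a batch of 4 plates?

0.1721

Over the interval, μ = 2.4 × 4 = 9.6 (a batch of 4 plates = 4 plates).
P(N ≥ 13) = 1 − P(N ≤ 12) = 1 − Σ_{j=0}^{12} e^(−μ) μ^j/j! ≈ 0.1721.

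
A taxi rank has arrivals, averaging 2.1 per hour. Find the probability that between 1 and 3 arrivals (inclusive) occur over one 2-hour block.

Over the interval, μ = 2.1 × 2 = 4.2 (a 2-hour block = 2 hours).
P(1 ≤ N ≤ 3) = Σ_{j=1}^{3} e^(−4.2) · 4.2^j/j! ≈ 0.3804.

0.3804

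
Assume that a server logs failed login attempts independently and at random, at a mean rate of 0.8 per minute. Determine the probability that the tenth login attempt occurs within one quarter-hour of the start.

Over the interval, μ = 0.8 × 15 = 12 (a quarter-hour = 15 minutes).
The tenth arrival falls in the interval iff at least 10 events occur there: P(S_10 ≤ t) = P(N ≥ 10) = 1 − P(N ≤ 9) ≈ 0.7576.

0.7576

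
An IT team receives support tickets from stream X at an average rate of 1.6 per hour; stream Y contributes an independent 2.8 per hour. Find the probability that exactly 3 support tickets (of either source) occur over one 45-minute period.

Independent Poisson processes superpose: combined rate λ = 1.6 + 2.8 = 4.4 per hour.
Over the interval, μ = 4.4 × 0.75 = 3.3 (a 45-minute period = 0.75 hours).
P(N = 3) = e^(−3.3) · 3.3^3/3! ≈ 0.2209.

0.2209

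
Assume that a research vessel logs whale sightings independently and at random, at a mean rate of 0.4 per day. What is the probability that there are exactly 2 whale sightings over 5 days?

0.2707

Over the interval, μ = 0.4 × 5 = 2 (5 days).
P(N = 2) = e^(−μ) μ^2/2! = e^(−2) · 2^2/2 ≈ 0.2707.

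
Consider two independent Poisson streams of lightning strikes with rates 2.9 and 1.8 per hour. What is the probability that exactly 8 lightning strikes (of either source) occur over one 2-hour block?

0.1251

Independent Poisson processes superpose: combined rate λ = 2.9 + 1.8 = 4.7 per hour.
Over the interval, μ = 4.7 × 2 = 9.4 (a 2-hour block = 2 hours).
P(N = 8) = e^(−9.4) · 9.4^8/8! ≈ 0.1251.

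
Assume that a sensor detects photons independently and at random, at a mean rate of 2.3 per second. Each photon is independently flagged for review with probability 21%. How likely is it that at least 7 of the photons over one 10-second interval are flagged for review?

0.2134

Thinning: the photons that are flagged for review themselves form a Poisson process with rate 0.21 × 2.3 = 0.483 per second.
Over the interval, μ = 0.483 × 10 = 4.83 (a 10-second interval = 10 seconds).
P(N ≥ 7) = 1 − P(N ≤ 6) ≈ 0.2134.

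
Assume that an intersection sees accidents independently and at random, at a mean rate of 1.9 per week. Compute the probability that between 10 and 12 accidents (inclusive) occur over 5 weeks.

Over the interval, μ = 1.9 × 5 = 9.5 (5 weeks).
P(10 ≤ N ≤ 12) = Σ_{j=10}^{12} e^(−9.5) · 9.5^j/j! ≈ 0.3146.

0.3146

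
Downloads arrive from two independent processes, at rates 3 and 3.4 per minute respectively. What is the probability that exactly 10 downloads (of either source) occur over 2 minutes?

Independent Poisson processes superpose: combined rate λ = 3 + 3.4 = 6.4 per minute.
Over the interval, μ = 6.4 × 2 = 12.8 (2 minutes).
P(N = 10) = e^(−12.8) · 12.8^10/10! ≈ 0.0898.

0.0898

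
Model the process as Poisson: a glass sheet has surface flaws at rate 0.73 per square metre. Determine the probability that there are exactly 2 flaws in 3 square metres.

0.2684

Over the interval, μ = 0.73 × 3 = 2.19 (3 square metres).
P(N = 2) = e^(−μ) μ^2/2! = e^(−2.19) · 2.19^2/2 ≈ 0.2684.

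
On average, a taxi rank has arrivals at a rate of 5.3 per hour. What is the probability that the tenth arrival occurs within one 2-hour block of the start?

Over the interval, μ = 5.3 × 2 = 10.6 (a 2-hour block = 2 hours).
The tenth arrival falls in the interval iff at least 10 events occur there: P(S_10 ≤ t) = P(N ≥ 10) = 1 − P(N ≤ 9) ≈ 0.6146.

0.6146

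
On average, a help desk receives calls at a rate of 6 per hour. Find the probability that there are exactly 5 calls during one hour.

0.1606

With mean μ = 6 per hour,
P(N = 5) = e^(−μ) μ^5/5! = e^(−6) · 6^5/120 ≈ 0.1606.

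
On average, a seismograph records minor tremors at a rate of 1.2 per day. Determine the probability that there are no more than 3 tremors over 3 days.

Over the interval, μ = 1.2 × 3 = 3.6 (3 days).
P(N ≤ 3) = Σ_{j=0}^{3} e^(−μ) μ^j/j! ≈ 0.5152.

0.5152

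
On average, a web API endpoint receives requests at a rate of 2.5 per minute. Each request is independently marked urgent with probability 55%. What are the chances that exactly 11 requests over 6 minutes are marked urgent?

0.0789

Thinning: the requests that are marked urgent themselves form a Poisson process with rate 0.55 × 2.5 = 1.375 per minute.
Over the interval, μ = 1.375 × 6 = 8.25 (6 minutes).
P(N = 11) = e^(−8.25) · 8.25^11/11! ≈ 0.0789.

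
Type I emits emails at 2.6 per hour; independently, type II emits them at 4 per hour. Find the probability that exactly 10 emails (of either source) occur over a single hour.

Independent Poisson processes superpose: combined rate λ = 2.6 + 4 = 6.6 per hour.
So μ = 6.6.
P(N = 10) = e^(−6.6) · 6.6^10/10! ≈ 0.0588.

0.0588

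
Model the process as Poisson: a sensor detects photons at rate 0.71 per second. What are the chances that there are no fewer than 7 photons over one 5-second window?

0.0692

Over the interval, μ = 0.71 × 5 = 3.55 (a 5-second window = 5 seconds).
P(N ≥ 7) = 1 − P(N ≤ 6) = 1 − Σ_{j=0}^{6} e^(−μ) μ^j/j! ≈ 0.0692.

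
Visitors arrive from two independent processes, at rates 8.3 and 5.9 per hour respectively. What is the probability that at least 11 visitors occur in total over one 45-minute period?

Independent Poisson processes superpose: combined rate λ = 8.3 + 5.9 = 14.2 per hour.
Over the interval, μ = 14.2 × 0.75 = 10.65 (a 45-minute period = 0.75 hours).
P(N ≥ 11) = 1 − P(N ≤ 10) ≈ 0.4977.

0.4977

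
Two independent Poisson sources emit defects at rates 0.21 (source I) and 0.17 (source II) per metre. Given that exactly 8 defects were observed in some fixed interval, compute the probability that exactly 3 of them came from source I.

Given the total, each event is independently from source I with probability p = λ_I/(λ_I+λ_II) = 0.21/0.38 ≈ 0.5526.
So K ~ Binomial(8, 0.21/0.38): P(K = 3) = C(8,3) · (0.21/0.38)^3 · (0.17/0.38)^5 ≈ 0.1694.

0.1694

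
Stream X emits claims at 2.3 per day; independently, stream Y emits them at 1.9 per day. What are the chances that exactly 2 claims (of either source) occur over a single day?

0.1323

Independent Poisson processes superpose: combined rate λ = 2.3 + 1.9 = 4.2 per day.
So μ = 4.2.
P(N = 2) = e^(−4.2) · 4.2^2/2! ≈ 0.1323.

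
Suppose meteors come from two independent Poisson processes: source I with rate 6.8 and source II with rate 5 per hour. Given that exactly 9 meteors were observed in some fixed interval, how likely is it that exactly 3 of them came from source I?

0.0930

Given the total, each event is independently from source I with probability p = λ_I/(λ_I+λ_II) = 6.8/11.8 ≈ 0.5763.
So K ~ Binomial(9, 6.8/11.8): P(K = 3) = C(9,3) · (6.8/11.8)^3 · (5/11.8)^6 ≈ 0.0930.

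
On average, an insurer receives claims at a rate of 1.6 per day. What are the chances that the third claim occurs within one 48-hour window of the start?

Over the interval, μ = 1.6 × 2 = 3.2 (a 48-hour window = 2 days).
The third arrival falls in the interval iff at least 3 events occur there: P(S_3 ≤ t) = P(N ≥ 3) = 1 − P(N ≤ 2) ≈ 0.6201.

0.6201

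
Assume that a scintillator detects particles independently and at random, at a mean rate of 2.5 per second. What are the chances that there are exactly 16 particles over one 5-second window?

Over the interval, μ = 2.5 × 5 = 12.5 (a 5-second window = 5 seconds).
P(N = 16) = e^(−μ) μ^16/16! = e^(−12.5) · 12.5^16/20922789888000 ≈ 0.0633.

0.0633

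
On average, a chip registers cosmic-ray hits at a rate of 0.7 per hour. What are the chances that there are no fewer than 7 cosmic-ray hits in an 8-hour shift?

Over the interval, μ = 0.7 × 8 = 5.6 (an 8-hour shift = 8 hours).
P(N ≥ 7) = 1 − P(N ≤ 6) = 1 − Σ_{j=0}^{6} e^(−μ) μ^j/j! ≈ 0.3297.

0.3297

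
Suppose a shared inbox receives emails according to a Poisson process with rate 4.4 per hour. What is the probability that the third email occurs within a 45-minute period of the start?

0.6406

Over the interval, μ = 4.4 × 0.75 = 3.3 (a 45-minute period = 0.75 hours).
The third arrival falls in the interval iff at least 3 events occur there: P(S_3 ≤ t) = P(N ≥ 3) = 1 − P(N ≤ 2) ≈ 0.6406.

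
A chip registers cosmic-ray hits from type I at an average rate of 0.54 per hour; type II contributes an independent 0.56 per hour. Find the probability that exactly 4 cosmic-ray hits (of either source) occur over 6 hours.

Independent Poisson processes superpose: combined rate λ = 0.54 + 0.56 = 1.1 per hour.
Over the interval, μ = 1.1 × 6 = 6.6 (6 hours).
P(N = 4) = e^(−6.6) · 6.6^4/4! ≈ 0.1076.

0.1076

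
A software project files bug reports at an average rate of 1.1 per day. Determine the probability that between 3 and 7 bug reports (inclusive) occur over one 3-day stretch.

Over the interval, μ = 1.1 × 3 = 3.3 (a 3-day stretch = 3 days).
P(3 ≤ N ≤ 7) = Σ_{j=3}^{7} e^(−3.3) · 3.3^j/j! ≈ 0.6208.

0.6208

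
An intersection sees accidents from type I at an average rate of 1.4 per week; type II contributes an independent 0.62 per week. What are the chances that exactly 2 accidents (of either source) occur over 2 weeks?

0.1436

Independent Poisson processes superpose: combined rate λ = 1.4 + 0.62 = 2.02 per week.
Over the interval, μ = 2.02 × 2 = 4.04 (2 weeks).
P(N = 2) = e^(−4.04) · 4.04^2/2! ≈ 0.1436.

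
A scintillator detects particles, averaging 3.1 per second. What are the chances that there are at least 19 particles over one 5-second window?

0.2175

Over the interval, μ = 3.1 × 5 = 15.5 (a 5-second window = 5 seconds).
P(N ≥ 19) = 1 − P(N ≤ 18) = 1 − Σ_{j=0}^{18} e^(−μ) μ^j/j! ≈ 0.2175.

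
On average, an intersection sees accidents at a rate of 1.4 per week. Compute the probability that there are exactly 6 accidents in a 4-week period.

Over the interval, μ = 1.4 × 4 = 5.6 (a 4-week period = 4 weeks).
P(N = 6) = e^(−μ) μ^6/6! = e^(−5.6) · 5.6^6/720 ≈ 0.1584.

0.1584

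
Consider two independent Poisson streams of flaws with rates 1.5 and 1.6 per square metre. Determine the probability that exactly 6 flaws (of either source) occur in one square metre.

0.0555

Independent Poisson processes superpose: combined rate λ = 1.5 + 1.6 = 3.1 per square metre.
So μ = 3.1.
P(N = 6) = e^(−3.1) · 3.1^6/6! ≈ 0.0555.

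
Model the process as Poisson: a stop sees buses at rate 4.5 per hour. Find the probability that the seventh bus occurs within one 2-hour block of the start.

0.7932

Over the interval, μ = 4.5 × 2 = 9 (a 2-hour block = 2 hours).
The seventh arrival falls in the interval iff at least 7 events occur there: P(S_7 ≤ t) = P(N ≥ 7) = 1 − P(N ≤ 6) ≈ 0.7932.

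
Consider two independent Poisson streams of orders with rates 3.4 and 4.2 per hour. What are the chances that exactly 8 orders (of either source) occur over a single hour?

0.1381

Independent Poisson processes superpose: combined rate λ = 3.4 + 4.2 = 7.6 per hour.
So μ = 7.6.
P(N = 8) = e^(−7.6) · 7.6^8/8! ≈ 0.1381.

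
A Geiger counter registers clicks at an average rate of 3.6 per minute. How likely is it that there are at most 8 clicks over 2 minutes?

Over the interval, μ = 3.6 × 2 = 7.2 (2 minutes).
P(N ≤ 8) = Σ_{j=0}^{8} e^(−μ) μ^j/j! ≈ 0.7027.

0.7027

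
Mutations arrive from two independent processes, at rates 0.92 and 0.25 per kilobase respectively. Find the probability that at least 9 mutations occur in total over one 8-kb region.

0.5907

Independent Poisson processes superpose: combined rate λ = 0.92 + 0.25 = 1.17 per kilobase.
Over the interval, μ = 1.17 × 8 = 9.36 (an 8-kb region = 8 kilobases).
P(N ≥ 9) = 1 − P(N ≤ 8) ≈ 0.5907.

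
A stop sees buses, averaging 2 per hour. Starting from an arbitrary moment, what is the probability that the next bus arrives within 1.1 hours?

Inter-arrival times are exponential with rate λ = 2 per hour.
P(T ≤ 1.1) = 1 − e^(−λt) = 1 − e^(−2 × 1.1) = 1 − e^(−2.2) ≈ 0.8892.

0.8892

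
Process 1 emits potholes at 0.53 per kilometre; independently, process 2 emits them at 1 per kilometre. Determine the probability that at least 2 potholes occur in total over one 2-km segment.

Independent Poisson processes superpose: combined rate λ = 0.53 + 1 = 1.53 per kilometre.
Over the interval, μ = 1.53 × 2 = 3.06 (a 2-km segment = 2 kilometres).
P(N ≥ 2) = 1 − P(N ≤ 1) ≈ 0.8096.

0.8096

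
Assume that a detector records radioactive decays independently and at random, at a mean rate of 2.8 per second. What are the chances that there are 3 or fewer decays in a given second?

0.6919

With mean μ = 2.8 per second,
P(N ≤ 3) = Σ_{j=0}^{3} e^(−μ) μ^j/j! ≈ 0.6919.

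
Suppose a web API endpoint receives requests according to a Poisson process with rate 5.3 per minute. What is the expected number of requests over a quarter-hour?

79.5

E[N] = λt = 5.3 × 15 = 79.5 (a quarter-hour = 15 minutes).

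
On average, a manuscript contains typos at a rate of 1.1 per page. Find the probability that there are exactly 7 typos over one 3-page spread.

0.0312

Over the interval, μ = 1.1 × 3 = 3.3 (a 3-page spread = 3 pages).
P(N = 7) = e^(−μ) μ^7/7! = e^(−3.3) · 3.3^7/5040 ≈ 0.0312.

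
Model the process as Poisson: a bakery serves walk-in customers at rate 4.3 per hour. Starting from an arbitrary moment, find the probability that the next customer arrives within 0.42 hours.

0.8357

Inter-arrival times are exponential with rate λ = 4.3 per hour.
P(T ≤ 0.42) = 1 − e^(−λt) = 1 − e^(−4.3 × 0.42) = 1 − e^(−1.806) ≈ 0.8357.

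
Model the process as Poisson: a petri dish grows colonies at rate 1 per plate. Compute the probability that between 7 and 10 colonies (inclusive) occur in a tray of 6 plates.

Over the interval, μ = 1 × 6 = 6 (a tray of 6 plates = 6 plates).
P(7 ≤ N ≤ 10) = Σ_{j=7}^{10} e^(−6) · 6^j/j! ≈ 0.3511.

0.3511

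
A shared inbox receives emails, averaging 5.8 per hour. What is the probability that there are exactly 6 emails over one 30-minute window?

Over the interval, μ = 5.8 × 0.5 = 2.9 (a 30-minute window = 0.5 hours).
P(N = 6) = e^(−μ) μ^6/6! = e^(−2.9) · 2.9^6/720 ≈ 0.0455.

0.0455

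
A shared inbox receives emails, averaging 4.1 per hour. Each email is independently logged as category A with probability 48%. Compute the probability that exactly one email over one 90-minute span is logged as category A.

Thinning: the emails that are logged as category A themselves form a Poisson process with rate 0.48 × 4.1 = 1.968 per hour.
Over the interval, μ = 1.968 × 1.5 = 2.952 (a 90-minute span = 1.5 hours).
P(N = 1) = e^(−2.952) · 2.952^1/1! ≈ 0.1542.

0.1542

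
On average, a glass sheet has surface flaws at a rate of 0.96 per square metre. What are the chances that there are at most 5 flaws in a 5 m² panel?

0.6510

Over the interval, μ = 0.96 × 5 = 4.8 (a 5 m² panel = 5 square metres).
P(N ≤ 5) = Σ_{j=0}^{5} e^(−μ) μ^j/j! ≈ 0.6510.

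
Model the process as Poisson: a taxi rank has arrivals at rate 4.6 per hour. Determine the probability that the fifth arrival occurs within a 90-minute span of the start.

Over the interval, μ = 4.6 × 1.5 = 6.9 (a 90-minute span = 1.5 hours).
The fifth arrival falls in the interval iff at least 5 events occur there: P(S_5 ≤ t) = P(N ≥ 5) = 1 − P(N ≤ 4) ≈ 0.8177.

0.8177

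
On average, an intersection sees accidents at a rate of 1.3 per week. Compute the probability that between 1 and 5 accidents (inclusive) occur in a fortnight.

Over the interval, μ = 1.3 × 2 = 2.6 (a fortnight = 2 weeks).
P(1 ≤ N ≤ 5) = Σ_{j=1}^{5} e^(−2.6) · 2.6^j/j! ≈ 0.8767.

0.8767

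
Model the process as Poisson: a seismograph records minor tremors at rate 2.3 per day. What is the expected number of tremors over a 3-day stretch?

6.9

E[N] = λt = 2.3 × 3 = 6.9 (a 3-day stretch = 3 days).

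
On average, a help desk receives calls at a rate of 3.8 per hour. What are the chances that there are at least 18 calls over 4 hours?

0.2683

Over the interval, μ = 3.8 × 4 = 15.2 (4 hours).
P(N ≥ 18) = 1 − P(N ≤ 17) = 1 − Σ_{j=0}^{17} e^(−μ) μ^j/j! ≈ 0.2683.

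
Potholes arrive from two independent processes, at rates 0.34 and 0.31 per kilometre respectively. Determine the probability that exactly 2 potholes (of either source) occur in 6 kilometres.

Independent Poisson processes superpose: combined rate λ = 0.34 + 0.31 = 0.65 per kilometre.
Over the interval, μ = 0.65 × 6 = 3.9 (6 kilometres).
P(N = 2) = e^(−3.9) · 3.9^2/2! ≈ 0.1539.

0.1539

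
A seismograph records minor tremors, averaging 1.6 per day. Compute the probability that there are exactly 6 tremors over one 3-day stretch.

Over the interval, μ = 1.6 × 3 = 4.8 (a 3-day stretch = 3 days).
P(N = 6) = e^(−μ) μ^6/6! = e^(−4.8) · 4.8^6/720 ≈ 0.1398.

0.1398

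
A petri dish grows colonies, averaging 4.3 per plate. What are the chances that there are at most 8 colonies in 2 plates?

Over the interval, μ = 4.3 × 2 = 8.6 (2 plates).
P(N ≤ 8) = Σ_{j=0}^{8} e^(−μ) μ^j/j! ≈ 0.5094.

0.5094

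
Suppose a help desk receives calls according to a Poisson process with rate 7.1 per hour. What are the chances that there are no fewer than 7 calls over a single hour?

0.5651

With mean μ = 7.1 per hour,
P(N ≥ 7) = 1 − P(N ≤ 6) = 1 − Σ_{j=0}^{6} e^(−μ) μ^j/j! ≈ 0.5651.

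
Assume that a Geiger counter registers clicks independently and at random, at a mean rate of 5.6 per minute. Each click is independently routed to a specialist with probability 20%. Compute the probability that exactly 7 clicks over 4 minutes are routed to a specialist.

Thinning: the clicks that are routed to a specialist themselves form a Poisson process with rate 0.2 × 5.6 = 1.12 per minute.
Over the interval, μ = 1.12 × 4 = 4.48 (4 minutes).
P(N = 7) = e^(−4.48) · 4.48^7/7! ≈ 0.0814.

0.0814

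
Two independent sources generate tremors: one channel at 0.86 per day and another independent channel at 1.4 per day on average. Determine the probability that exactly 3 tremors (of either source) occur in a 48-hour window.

0.1676

Independent Poisson processes superpose: combined rate λ = 0.86 + 1.4 = 2.26 per day.
Over the interval, μ = 2.26 × 2 = 4.52 (a 48-hour window = 2 days).
P(N = 3) = e^(−4.52) · 4.52^3/3! ≈ 0.1676.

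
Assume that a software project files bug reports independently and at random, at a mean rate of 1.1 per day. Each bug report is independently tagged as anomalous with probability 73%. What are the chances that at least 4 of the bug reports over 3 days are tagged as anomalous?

Thinning: the bug reports that are tagged as anomalous themselves form a Poisson process with rate 0.73 × 1.1 = 0.803 per day.
Over the interval, μ = 0.803 × 3 = 2.409 (3 days).
P(N ≥ 4) = 1 − P(N ≤ 3) ≈ 0.2232.

0.2232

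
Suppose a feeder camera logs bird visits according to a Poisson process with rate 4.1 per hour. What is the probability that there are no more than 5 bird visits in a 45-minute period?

Over the interval, μ = 4.1 × 0.75 = 3.075 (a 45-minute period = 0.75 hours).
P(N ≤ 5) = Σ_{j=0}^{5} e^(−μ) μ^j/j! ≈ 0.9083.

0.9083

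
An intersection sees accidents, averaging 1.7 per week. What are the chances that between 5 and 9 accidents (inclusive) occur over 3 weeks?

Over the interval, μ = 1.7 × 3 = 5.1 (3 weeks).
P(5 ≤ N ≤ 9) = Σ_{j=5}^{9} e^(−5.1) · 5.1^j/j! ≈ 0.5413.

0.5413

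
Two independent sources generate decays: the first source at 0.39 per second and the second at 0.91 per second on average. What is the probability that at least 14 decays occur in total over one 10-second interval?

0.4270

Independent Poisson processes superpose: combined rate λ = 0.39 + 0.91 = 1.3 per second.
Over the interval, μ = 1.3 × 10 = 13 (a 10-second interval = 10 seconds).
P(N ≥ 14) = 1 − P(N ≤ 13) ≈ 0.4270.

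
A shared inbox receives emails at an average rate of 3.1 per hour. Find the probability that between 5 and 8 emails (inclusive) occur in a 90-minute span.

Over the interval, μ = 3.1 × 1.5 = 4.65 (a 90-minute span = 1.5 hours).
P(5 ≤ N ≤ 8) = Σ_{j=5}^{8} e^(−4.65) · 4.65^j/j! ≈ 0.4485.

0.4485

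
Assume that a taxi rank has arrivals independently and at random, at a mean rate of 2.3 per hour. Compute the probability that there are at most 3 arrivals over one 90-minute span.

Over the interval, μ = 2.3 × 1.5 = 3.45 (a 90-minute span = 1.5 hours).
P(N ≤ 3) = Σ_{j=0}^{3} e^(−μ) μ^j/j! ≈ 0.5475.

0.5475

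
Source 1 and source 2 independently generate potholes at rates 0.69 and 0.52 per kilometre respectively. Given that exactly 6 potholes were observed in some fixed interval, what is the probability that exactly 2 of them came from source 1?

Given the total, each event is independently from source 1 with probability p = λ_1/(λ_1+λ_2) = 0.69/1.21 ≈ 0.5702.
So K ~ Binomial(6, 0.69/1.21): P(K = 2) = C(6,2) · (0.69/1.21)^2 · (0.52/1.21)^4 ≈ 0.1664.

0.1664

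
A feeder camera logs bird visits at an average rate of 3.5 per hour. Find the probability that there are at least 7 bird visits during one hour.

0.0653

With mean μ = 3.5 per hour,
P(N ≥ 7) = 1 − P(N ≤ 6) = 1 − Σ_{j=0}^{6} e^(−μ) μ^j/j! ≈ 0.0653.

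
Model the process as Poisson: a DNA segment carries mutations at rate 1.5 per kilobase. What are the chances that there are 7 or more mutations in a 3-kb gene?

Over the interval, μ = 1.5 × 3 = 4.5 (a 3-kb gene = 3 kilobases).
P(N ≥ 7) = 1 − P(N ≤ 6) = 1 − Σ_{j=0}^{6} e^(−μ) μ^j/j! ≈ 0.1689.

0.1689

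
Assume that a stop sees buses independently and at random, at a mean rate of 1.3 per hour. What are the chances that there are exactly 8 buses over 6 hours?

Over the interval, μ = 1.3 × 6 = 7.8 (6 hours).
P(N = 8) = e^(−μ) μ^8/8! = e^(−7.8) · 7.8^8/40320 ≈ 0.1392.

0.1392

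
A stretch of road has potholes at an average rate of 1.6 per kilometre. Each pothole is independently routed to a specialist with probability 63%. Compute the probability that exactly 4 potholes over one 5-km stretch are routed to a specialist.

Thinning: the potholes that are routed to a specialist themselves form a Poisson process with rate 0.63 × 1.6 = 1.008 per kilometre.
Over the interval, μ = 1.008 × 5 = 5.04 (a 5-km stretch = 5 kilometres).
P(N = 4) = e^(−5.04) · 5.04^4/4! ≈ 0.1740.

0.1740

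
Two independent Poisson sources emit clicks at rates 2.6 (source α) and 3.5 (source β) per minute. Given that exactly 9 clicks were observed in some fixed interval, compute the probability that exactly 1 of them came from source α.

Given the total, each event is independently from source α with probability p = λ_α/(λ_α+λ_β) = 2.6/6.1 ≈ 0.4262.
So K ~ Binomial(9, 2.6/6.1): P(K = 1) = C(9,1) · (2.6/6.1)^1 · (3.5/6.1)^8 ≈ 0.0451.

0.0451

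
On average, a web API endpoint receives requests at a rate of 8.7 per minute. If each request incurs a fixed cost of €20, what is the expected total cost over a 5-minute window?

E[N] = 8.7 × 5 = 43.5 (a 5-minute window = 5 minutes); E[cost] = 43.5 × €20 = €870.

€870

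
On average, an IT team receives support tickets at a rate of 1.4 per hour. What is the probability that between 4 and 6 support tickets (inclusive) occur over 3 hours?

0.4721

Over the interval, μ = 1.4 × 3 = 4.2 (3 hours).
P(4 ≤ N ≤ 6) = Σ_{j=4}^{6} e^(−4.2) · 4.2^j/j! ≈ 0.4721.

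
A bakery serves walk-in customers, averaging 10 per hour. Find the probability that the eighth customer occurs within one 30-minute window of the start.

0.1334

Over the interval, μ = 10 × 0.5 = 5 (a 30-minute window = 0.5 hours).
The eighth arrival falls in the interval iff at least 8 events occur there: P(S_8 ≤ t) = P(N ≥ 8) = 1 − P(N ≤ 7) ≈ 0.1334.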